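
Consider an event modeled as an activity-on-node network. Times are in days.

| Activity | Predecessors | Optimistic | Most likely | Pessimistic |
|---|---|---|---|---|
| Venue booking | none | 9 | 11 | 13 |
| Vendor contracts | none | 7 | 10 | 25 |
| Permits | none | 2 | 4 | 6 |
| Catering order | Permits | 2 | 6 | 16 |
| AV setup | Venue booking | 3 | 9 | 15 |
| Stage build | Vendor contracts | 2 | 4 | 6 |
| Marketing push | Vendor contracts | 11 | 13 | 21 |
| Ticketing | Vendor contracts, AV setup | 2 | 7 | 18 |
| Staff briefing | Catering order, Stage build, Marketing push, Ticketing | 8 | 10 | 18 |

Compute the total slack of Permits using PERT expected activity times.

17 days

te_Venue booking = (9 + 4·11 + 13)/6 = 66/6 = 11
te_Vendor contracts = (7 + 4·10 + 25)/6 = 72/6 = 12
te_Permits = (2 + 4·4 + 6)/6 = 24/6 = 4
te_Catering order = (2 + 4·6 + 16)/6 = 42/6 = 7
te_AV setup = (3 + 4·9 + 15)/6 = 54/6 = 9
te_Stage build = (2 + 4·4 + 6)/6 = 24/6 = 4
te_Marketing push = (11 + 4·13 + 21)/6 = 84/6 = 14
te_Ticketing = (2 + 4·7 + 18)/6 = 48/6 = 8
te_Staff briefing = (8 + 4·10 + 18)/6 = 66/6 = 11

Forward pass:
ES_Venue booking = 0; EF_Venue booking = 11
ES_Vendor contracts = 0; EF_Vendor contracts = 12
ES_Permits = 0; EF_Permits = 4
ES_Catering order = 4; EF_Catering order = 4+7 = 11
ES_AV setup = 11; EF_AV setup = 11+9 = 20
ES_Stage build = 12; EF_Stage build = 12+4 = 16
ES_Marketing push = 12; EF_Marketing push = 12+14 = 26
ES_Ticketing = max(EF_Vendor contracts=12, EF_AV setup=20) = 20; EF_Ticketing = 20+8 = 28
ES_Staff briefing = max(EF_Catering order=11, EF_Stage build=16, EF_Marketing push=26, EF_Ticketing=28) = 28; EF_Staff briefing = 28+11 = 39
Expected project duration μ = 39 days. Critical path: Venue booking → AV setup → Ticketing → Staff briefing.

Backward pass:
LF_Staff briefing = 39; LS_Staff briefing = 39−11 = 28
LF_Ticketing = LS_Staff briefing = 28; LS_Ticketing = 28−8 = 20
LF_Marketing push = LS_Staff briefing = 28; LS_Marketing push = 28−14 = 14
LF_Stage build = LS_Staff briefing = 28; LS_Stage build = 28−4 = 24
LF_AV setup = LS_Ticketing = 20; LS_AV setup = 20−9 = 11
LF_Catering order = LS_Staff briefing = 28; LS_Catering order = 28−7 = 21
LF_Permits = LS_Catering order = 21; LS_Permits = 21−4 = 17
LF_Vendor contracts = min(LS_Stage build=24, LS_Marketing push=14, LS_Ticketing=20) = 14; LS_Vendor contracts = 14−12 = 2
LF_Venue booking = LS_AV setup = 11; LS_Venue booking = 11−11 = 0
Slack_Permits = LS_Permits − ES_Permits = 17 − 0 = 17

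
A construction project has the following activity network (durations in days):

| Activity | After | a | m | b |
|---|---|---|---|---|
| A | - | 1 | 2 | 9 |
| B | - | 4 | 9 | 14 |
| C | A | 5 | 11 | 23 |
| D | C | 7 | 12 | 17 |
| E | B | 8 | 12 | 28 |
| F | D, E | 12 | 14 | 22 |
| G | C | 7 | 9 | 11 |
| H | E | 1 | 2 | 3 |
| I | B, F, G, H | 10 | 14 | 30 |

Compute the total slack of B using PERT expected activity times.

4 days

te_A = (1 + 4·2 + 9)/6 = 18/6 = 3
te_B = (4 + 4·9 + 14)/6 = 54/6 = 9
te_C = (5 + 4·11 + 23)/6 = 72/6 = 12
te_D = (7 + 4·12 + 17)/6 = 72/6 = 12
te_E = (8 + 4·12 + 28)/6 = 84/6 = 14
te_F = (12 + 4·14 + 22)/6 = 90/6 = 15
te_G = (7 + 4·9 + 11)/6 = 54/6 = 9
te_H = (1 + 4·2 + 3)/6 = 12/6 = 2
te_I = (10 + 4·14 + 30)/6 = 96/6 = 16

Forward pass:
ES_A = 0; EF_A = 3
ES_B = 0; EF_B = 9
ES_C = 3; EF_C = 3+12 = 15
ES_D = 15; EF_D = 15+12 = 27
ES_E = 9; EF_E = 9+14 = 23
ES_F = max(EF_D=27, EF_E=23) = 27; EF_F = 27+15 = 42
ES_G = 15; EF_G = 15+9 = 24
ES_H = 23; EF_H = 23+2 = 25
ES_I = max(EF_B=9, EF_F=42, EF_G=24, EF_H=25) = 42; EF_I = 42+16 = 58
Expected project duration μ = 58 days. Critical path: A → C → D → F → I.

Backward pass:
LF_I = 58; LS_I = 58−16 = 42
LF_H = LS_I = 42; LS_H = 42−2 = 40
LF_G = LS_I = 42; LS_G = 42−9 = 33
LF_F = LS_I = 42; LS_F = 42−15 = 27
LF_E = min(LS_F=27, LS_H=40) = 27; LS_E = 27−14 = 13
LF_D = LS_F = 27; LS_D = 27−12 = 15
LF_C = min(LS_D=15, LS_G=33) = 15; LS_C = 15−12 = 3
LF_B = min(LS_E=13, LS_I=42) = 13; LS_B = 13−9 = 4
LF_A = LS_C = 3; LS_A = 3−3 = 0
Slack_B = LS_B − ES_B = 4 − 0 = 4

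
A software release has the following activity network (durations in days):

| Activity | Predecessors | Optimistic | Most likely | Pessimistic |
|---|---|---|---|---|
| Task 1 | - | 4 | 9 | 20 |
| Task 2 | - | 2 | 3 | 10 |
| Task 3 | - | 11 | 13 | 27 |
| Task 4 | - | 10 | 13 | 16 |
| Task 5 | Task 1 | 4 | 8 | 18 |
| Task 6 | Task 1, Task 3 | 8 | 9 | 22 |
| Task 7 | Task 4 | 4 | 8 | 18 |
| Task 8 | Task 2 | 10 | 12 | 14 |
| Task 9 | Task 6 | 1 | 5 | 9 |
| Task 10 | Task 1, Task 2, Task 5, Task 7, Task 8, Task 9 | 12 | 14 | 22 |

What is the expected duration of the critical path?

te_Task 1 = (4 + 4·9 + 20)/6 = 60/6 = 10
te_Task 2 = (2 + 4·3 + 10)/6 = 24/6 = 4
te_Task 3 = (11 + 4·13 + 27)/6 = 90/6 = 15
te_Task 4 = (10 + 4·13 + 16)/6 = 78/6 = 13
te_Task 5 = (4 + 4·8 + 18)/6 = 54/6 = 9
te_Task 6 = (8 + 4·9 + 22)/6 = 66/6 = 11
te_Task 7 = (4 + 4·8 + 18)/6 = 54/6 = 9
te_Task 8 = (10 + 4·12 + 14)/6 = 72/6 = 12
te_Task 9 = (1 + 4·5 + 9)/6 = 30/6 = 5
te_Task 10 = (12 + 4·14 + 22)/6 = 90/6 = 15

Forward pass:
ES_Task 1 = 0; EF_Task 1 = 10
ES_Task 2 = 0; EF_Task 2 = 4
ES_Task 3 = 0; EF_Task 3 = 15
ES_Task 4 = 0; EF_Task 4 = 13
ES_Task 5 = 10; EF_Task 5 = 10+9 = 19
ES_Task 6 = max(EF_Task 1=10, EF_Task 3=15) = 15; EF_Task 6 = 15+11 = 26
ES_Task 7 = 13; EF_Task 7 = 13+9 = 22
ES_Task 8 = 4; EF_Task 8 = 4+12 = 16
ES_Task 9 = 26; EF_Task 9 = 26+5 = 31
ES_Task 10 = max(EF_Task 1=10, EF_Task 2=4, EF_Task 5=19, EF_Task 7=22, EF_Task 8=16, EF_Task 9=31) = 31; EF_Task 10 = 31+15 = 46
Expected project duration μ = 46 days. Critical path: Task 3 → Task 6 → Task 9 → Task 10.

46 days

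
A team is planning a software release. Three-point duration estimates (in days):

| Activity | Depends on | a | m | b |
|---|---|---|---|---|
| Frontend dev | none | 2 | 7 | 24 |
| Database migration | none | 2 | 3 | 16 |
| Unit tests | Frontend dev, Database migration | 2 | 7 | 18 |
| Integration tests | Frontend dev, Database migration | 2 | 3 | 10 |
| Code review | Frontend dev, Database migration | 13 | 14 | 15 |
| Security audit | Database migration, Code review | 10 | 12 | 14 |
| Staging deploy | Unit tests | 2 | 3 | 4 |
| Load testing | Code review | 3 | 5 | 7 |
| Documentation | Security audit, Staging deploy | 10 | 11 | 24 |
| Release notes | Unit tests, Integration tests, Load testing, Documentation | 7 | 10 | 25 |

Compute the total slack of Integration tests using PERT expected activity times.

35 days

te_Frontend dev = (2 + 4·7 + 24)/6 = 54/6 = 9
te_Database migration = (2 + 4·3 + 16)/6 = 30/6 = 5
te_Unit tests = (2 + 4·7 + 18)/6 = 48/6 = 8
te_Integration tests = (2 + 4·3 + 10)/6 = 24/6 = 4
te_Code review = (13 + 4·14 + 15)/6 = 84/6 = 14
te_Security audit = (10 + 4·12 + 14)/6 = 72/6 = 12
te_Staging deploy = (2 + 4·3 + 4)/6 = 18/6 = 3
te_Load testing = (3 + 4·5 + 7)/6 = 30/6 = 5
te_Documentation = (10 + 4·11 + 24)/6 = 78/6 = 13
te_Release notes = (7 + 4·10 + 25)/6 = 72/6 = 12

Forward pass:
ES_Frontend dev = 0; EF_Frontend dev = 9
ES_Database migration = 0; EF_Database migration = 5
ES_Unit tests = max(EF_Frontend dev=9, EF_Database migration=5) = 9; EF_Unit tests = 9+8 = 17
ES_Integration tests = max(EF_Frontend dev=9, EF_Database migration=5) = 9; EF_Integration tests = 9+4 = 13
ES_Code review = max(EF_Frontend dev=9, EF_Database migration=5) = 9; EF_Code review = 9+14 = 23
ES_Security audit = max(EF_Database migration=5, EF_Code review=23) = 23; EF_Security audit = 23+12 = 35
ES_Staging deploy = 17; EF_Staging deploy = 17+3 = 20
ES_Load testing = 23; EF_Load testing = 23+5 = 28
ES_Documentation = max(EF_Security audit=35, EF_Staging deploy=20) = 35; EF_Documentation = 35+13 = 48
ES_Release notes = max(EF_Unit tests=17, EF_Integration tests=13, EF_Load testing=28, EF_Documentation=48) = 48; EF_Release notes = 48+12 = 60
Expected project duration μ = 60 days. Critical path: Frontend dev → Code review → Security audit → Documentation → Release notes.

Backward pass:
LF_Release notes = 60; LS_Release notes = 60−12 = 48
LF_Documentation = LS_Release notes = 48; LS_Documentation = 48−13 = 35
LF_Load testing = LS_Release notes = 48; LS_Load testing = 48−5 = 43
LF_Staging deploy = LS_Documentation = 35; LS_Staging deploy = 35−3 = 32
LF_Security audit = LS_Documentation = 35; LS_Security audit = 35−12 = 23
LF_Code review = min(LS_Security audit=23, LS_Load testing=43) = 23; LS_Code review = 23−14 = 9
LF_Integration tests = LS_Release notes = 48; LS_Integration tests = 48−4 = 44
LF_Unit tests = min(LS_Staging deploy=32, LS_Release notes=48) = 32; LS_Unit tests = 32−8 = 24
LF_Database migration = min(LS_Unit tests=24, LS_Integration tests=44, LS_Code review=9, LS_Security audit=23) = 9; LS_Database migration = 9−5 = 4
LF_Frontend dev = min(LS_Unit tests=24, LS_Integration tests=44, LS_Code review=9) = 9; LS_Frontend dev = 9−9 = 0
Slack_Integration tests = LS_Integration tests − ES_Integration tests = 44 − 9 = 35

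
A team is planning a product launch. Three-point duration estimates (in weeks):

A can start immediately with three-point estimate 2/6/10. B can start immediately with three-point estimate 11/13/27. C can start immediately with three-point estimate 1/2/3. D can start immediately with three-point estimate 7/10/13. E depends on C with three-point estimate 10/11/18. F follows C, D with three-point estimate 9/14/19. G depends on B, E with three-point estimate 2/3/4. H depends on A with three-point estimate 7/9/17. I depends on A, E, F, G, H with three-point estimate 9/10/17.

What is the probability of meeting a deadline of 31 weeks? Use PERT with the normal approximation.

0.045

te_A = (2 + 4·6 + 10)/6 = 36/6 = 6; σ²_A = ((10−2)/6)² = 1.778
te_B = (11 + 4·13 + 27)/6 = 90/6 = 15; σ²_B = ((27−11)/6)² = 7.111
te_C = (1 + 4·2 + 3)/6 = 12/6 = 2; σ²_C = ((3−1)/6)² = 0.111
te_D = (7 + 4·10 + 13)/6 = 60/6 = 10; σ²_D = ((13−7)/6)² = 1.000
te_E = (10 + 4·11 + 18)/6 = 72/6 = 12; σ²_E = ((18−10)/6)² = 1.778
te_F = (9 + 4·14 + 19)/6 = 84/6 = 14; σ²_F = ((19−9)/6)² = 2.778
te_G = (2 + 4·3 + 4)/6 = 18/6 = 3; σ²_G = ((4−2)/6)² = 0.111
te_H = (7 + 4·9 + 17)/6 = 60/6 = 10; σ²_H = ((17−7)/6)² = 2.778
te_I = (9 + 4·10 + 17)/6 = 66/6 = 11; σ²_I = ((17−9)/6)² = 1.778

Forward pass:
ES_A = 0; EF_A = 6
ES_B = 0; EF_B = 15
ES_C = 0; EF_C = 2
ES_D = 0; EF_D = 10
ES_E = 2; EF_E = 2+12 = 14
ES_F = max(EF_C=2, EF_D=10) = 10; EF_F = 10+14 = 24
ES_G = max(EF_B=15, EF_E=14) = 15; EF_G = 15+3 = 18
ES_H = 6; EF_H = 6+10 = 16
ES_I = max(EF_A=6, EF_E=14, EF_F=24, EF_G=18, EF_H=16) = 24; EF_I = 24+11 = 35
Expected project duration μ = 35 weeks. Critical path: D → F → I.

Variance along critical path = 1.000 + 2.778 + 1.778 = 5.556; σ = √5.556 = 2.357 weeks.
Z = (31 − 35) / 2.357 = -1.697
P(T ≤ 31) = Φ(-1.697) ≈ 0.045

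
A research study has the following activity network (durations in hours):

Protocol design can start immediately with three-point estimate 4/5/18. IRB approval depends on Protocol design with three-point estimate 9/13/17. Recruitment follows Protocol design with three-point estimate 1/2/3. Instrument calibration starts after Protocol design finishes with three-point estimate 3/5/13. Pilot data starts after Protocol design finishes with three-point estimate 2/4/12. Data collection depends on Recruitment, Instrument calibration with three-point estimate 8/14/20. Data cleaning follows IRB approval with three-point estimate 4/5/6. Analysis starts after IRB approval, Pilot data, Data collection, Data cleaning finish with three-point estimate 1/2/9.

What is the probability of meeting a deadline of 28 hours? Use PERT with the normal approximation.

0.296

te_Protocol design = (4 + 4·5 + 18)/6 = 42/6 = 7; σ²_Protocol design = ((18−4)/6)² = 5.444
te_IRB approval = (9 + 4·13 + 17)/6 = 78/6 = 13; σ²_IRB approval = ((17−9)/6)² = 1.778
te_Recruitment = (1 + 4·2 + 3)/6 = 12/6 = 2; σ²_Recruitment = ((3−1)/6)² = 0.111
te_Instrument calibration = (3 + 4·5 + 13)/6 = 36/6 = 6; σ²_Instrument calibration = ((13−3)/6)² = 2.778
te_Pilot data = (2 + 4·4 + 12)/6 = 30/6 = 5; σ²_Pilot data = ((12−2)/6)² = 2.778
te_Data collection = (8 + 4·14 + 20)/6 = 84/6 = 14; σ²_Data collection = ((20−8)/6)² = 4.000
te_Data cleaning = (4 + 4·5 + 6)/6 = 30/6 = 5; σ²_Data cleaning = ((6−4)/6)² = 0.111
te_Analysis = (1 + 4·2 + 9)/6 = 18/6 = 3; σ²_Analysis = ((9−1)/6)² = 1.778

Forward pass:
ES_Protocol design = 0; EF_Protocol design = 7
ES_IRB approval = 7; EF_IRB approval = 7+13 = 20
ES_Recruitment = 7; EF_Recruitment = 7+2 = 9
ES_Instrument calibration = 7; EF_Instrument calibration = 7+6 = 13
ES_Pilot data = 7; EF_Pilot data = 7+5 = 12
ES_Data collection = max(EF_Recruitment=9, EF_Instrument calibration=13) = 13; EF_Data collection = 13+14 = 27
ES_Data cleaning = 20; EF_Data cleaning = 20+5 = 25
ES_Analysis = max(EF_IRB approval=20, EF_Pilot data=12, EF_Data collection=27, EF_Data cleaning=25) = 27; EF_Analysis = 27+3 = 30
Expected project duration μ = 30 hours. Critical path: Protocol design → Instrument calibration → Data collection → Analysis.

Variance along critical path = 5.444 + 2.778 + 4.000 + 1.778 = 14.000; σ = √14.000 = 3.742 hours.
Z = (28 − 30) / 3.742 = -0.535
P(T ≤ 28) = Φ(-0.535) ≈ 0.296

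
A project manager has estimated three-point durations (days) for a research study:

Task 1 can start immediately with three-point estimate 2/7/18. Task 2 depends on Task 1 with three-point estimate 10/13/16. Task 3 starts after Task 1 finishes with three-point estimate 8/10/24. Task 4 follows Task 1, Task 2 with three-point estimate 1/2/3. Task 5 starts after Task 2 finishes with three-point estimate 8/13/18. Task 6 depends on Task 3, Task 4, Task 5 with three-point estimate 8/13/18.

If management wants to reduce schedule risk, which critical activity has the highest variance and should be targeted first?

Task 1

te_Task 1 = (2 + 4·7 + 18)/6 = 48/6 = 8; σ²_Task 1 = ((18−2)/6)² = 7.111
te_Task 2 = (10 + 4·13 + 16)/6 = 78/6 = 13; σ²_Task 2 = ((16−10)/6)² = 1.000
te_Task 3 = (8 + 4·10 + 24)/6 = 72/6 = 12; σ²_Task 3 = ((24−8)/6)² = 7.111
te_Task 4 = (1 + 4·2 + 3)/6 = 12/6 = 2; σ²_Task 4 = ((3−1)/6)² = 0.111
te_Task 5 = (8 + 4·13 + 18)/6 = 78/6 = 13; σ²_Task 5 = ((18−8)/6)² = 2.778
te_Task 6 = (8 + 4·13 + 18)/6 = 78/6 = 13; σ²_Task 6 = ((18−8)/6)² = 2.778

Forward pass:
ES_Task 1 = 0; EF_Task 1 = 8
ES_Task 2 = 8; EF_Task 2 = 8+13 = 21
ES_Task 3 = 8; EF_Task 3 = 8+12 = 20
ES_Task 4 = max(EF_Task 1=8, EF_Task 2=21) = 21; EF_Task 4 = 21+2 = 23
ES_Task 5 = 21; EF_Task 5 = 21+13 = 34
ES_Task 6 = max(EF_Task 3=20, EF_Task 4=23, EF_Task 5=34) = 34; EF_Task 6 = 34+13 = 47
Expected project duration μ = 47 days. Critical path: Task 1 → Task 2 → Task 5 → Task 6.

Variances on critical path: σ²_Task 1=7.111, σ²_Task 2=1.000, σ²_Task 5=2.778, σ²_Task 6=2.778.
Largest is σ²_Task 1 = 7.111.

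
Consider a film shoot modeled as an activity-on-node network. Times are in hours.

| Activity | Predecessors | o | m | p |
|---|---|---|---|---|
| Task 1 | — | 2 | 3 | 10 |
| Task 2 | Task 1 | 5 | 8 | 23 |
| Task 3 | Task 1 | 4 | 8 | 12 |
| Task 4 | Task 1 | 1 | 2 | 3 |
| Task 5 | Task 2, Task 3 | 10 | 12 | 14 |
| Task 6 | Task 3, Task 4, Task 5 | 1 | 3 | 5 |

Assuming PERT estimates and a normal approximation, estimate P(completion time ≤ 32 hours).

te_Task 1 = (2 + 4·3 + 10)/6 = 24/6 = 4; σ²_Task 1 = ((10−2)/6)² = 1.778
te_Task 2 = (5 + 4·8 + 23)/6 = 60/6 = 10; σ²_Task 2 = ((23−5)/6)² = 9.000
te_Task 3 = (4 + 4·8 + 12)/6 = 48/6 = 8; σ²_Task 3 = ((12−4)/6)² = 1.778
te_Task 4 = (1 + 4·2 + 3)/6 = 12/6 = 2; σ²_Task 4 = ((3−1)/6)² = 0.111
te_Task 5 = (10 + 4·12 + 14)/6 = 72/6 = 12; σ²_Task 5 = ((14−10)/6)² = 0.444
te_Task 6 = (1 + 4·3 + 5)/6 = 18/6 = 3; σ²_Task 6 = ((5−1)/6)² = 0.444

Forward pass:
ES_Task 1 = 0; EF_Task 1 = 4
ES_Task 2 = 4; EF_Task 2 = 4+10 = 14
ES_Task 3 = 4; EF_Task 3 = 4+8 = 12
ES_Task 4 = 4; EF_Task 4 = 4+2 = 6
ES_Task 5 = max(EF_Task 2=14, EF_Task 3=12) = 14; EF_Task 5 = 14+12 = 26
ES_Task 6 = max(EF_Task 3=12, EF_Task 4=6, EF_Task 5=26) = 26; EF_Task 6 = 26+3 = 29
Expected project duration μ = 29 hours. Critical path: Task 1 → Task 2 → Task 5 → Task 6.

Variance along critical path = 1.778 + 9.000 + 0.444 + 0.444 = 11.667; σ = √11.667 = 3.416 hours.
Z = (32 − 29) / 3.416 = 0.878
P(T ≤ 32) = Φ(0.878) ≈ 0.810

0.810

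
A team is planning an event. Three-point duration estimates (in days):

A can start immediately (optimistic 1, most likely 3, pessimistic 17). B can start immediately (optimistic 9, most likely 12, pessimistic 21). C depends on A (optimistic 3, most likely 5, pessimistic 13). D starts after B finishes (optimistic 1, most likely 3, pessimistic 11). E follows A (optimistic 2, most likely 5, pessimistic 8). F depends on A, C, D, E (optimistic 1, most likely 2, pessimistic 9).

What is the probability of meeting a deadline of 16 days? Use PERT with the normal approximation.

0.086

te_A = (1 + 4·3 + 17)/6 = 30/6 = 5; σ²_A = ((17−1)/6)² = 7.111
te_B = (9 + 4·12 + 21)/6 = 78/6 = 13; σ²_B = ((21−9)/6)² = 4.000
te_C = (3 + 4·5 + 13)/6 = 36/6 = 6; σ²_C = ((13−3)/6)² = 2.778
te_D = (1 + 4·3 + 11)/6 = 24/6 = 4; σ²_D = ((11−1)/6)² = 2.778
te_E = (2 + 4·5 + 8)/6 = 30/6 = 5; σ²_E = ((8−2)/6)² = 1.000
te_F = (1 + 4·2 + 9)/6 = 18/6 = 3; σ²_F = ((9−1)/6)² = 1.778

Forward pass:
ES_A = 0; EF_A = 5
ES_B = 0; EF_B = 13
ES_C = 5; EF_C = 5+6 = 11
ES_D = 13; EF_D = 13+4 = 17
ES_E = 5; EF_E = 5+5 = 10
ES_F = max(EF_A=5, EF_C=11, EF_D=17, EF_E=10) = 17; EF_F = 17+3 = 20
Expected project duration μ = 20 days. Critical path: B → D → F.

Variance along critical path = 4.000 + 2.778 + 1.778 = 8.556; σ = √8.556 = 2.925 days.
Z = (16 − 20) / 2.925 = -1.368
P(T ≤ 16) = Φ(-1.368) ≈ 0.086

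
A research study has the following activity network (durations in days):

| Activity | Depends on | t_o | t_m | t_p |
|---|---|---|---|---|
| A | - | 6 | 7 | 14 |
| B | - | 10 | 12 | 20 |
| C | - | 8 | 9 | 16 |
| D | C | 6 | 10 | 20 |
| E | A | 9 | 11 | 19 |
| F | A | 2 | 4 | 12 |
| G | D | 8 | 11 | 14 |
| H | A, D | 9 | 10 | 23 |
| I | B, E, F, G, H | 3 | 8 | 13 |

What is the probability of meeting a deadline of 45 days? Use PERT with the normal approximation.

0.846

te_A = (6 + 4·7 + 14)/6 = 48/6 = 8; σ²_A = ((14−6)/6)² = 1.778
te_B = (10 + 4·12 + 20)/6 = 78/6 = 13; σ²_B = ((20−10)/6)² = 2.778
te_C = (8 + 4·9 + 16)/6 = 60/6 = 10; σ²_C = ((16−8)/6)² = 1.778
te_D = (6 + 4·10 + 20)/6 = 66/6 = 11; σ²_D = ((20−6)/6)² = 5.444
te_E = (9 + 4·11 + 19)/6 = 72/6 = 12; σ²_E = ((19−9)/6)² = 2.778
te_F = (2 + 4·4 + 12)/6 = 30/6 = 5; σ²_F = ((12−2)/6)² = 2.778
te_G = (8 + 4·11 + 14)/6 = 66/6 = 11; σ²_G = ((14−8)/6)² = 1.000
te_H = (9 + 4·10 + 23)/6 = 72/6 = 12; σ²_H = ((23−9)/6)² = 5.444
te_I = (3 + 4·8 + 13)/6 = 48/6 = 8; σ²_I = ((13−3)/6)² = 2.778

Forward pass:
ES_A = 0; EF_A = 8
ES_B = 0; EF_B = 13
ES_C = 0; EF_C = 10
ES_D = 10; EF_D = 10+11 = 21
ES_E = 8; EF_E = 8+12 = 20
ES_F = 8; EF_F = 8+5 = 13
ES_G = 21; EF_G = 21+11 = 32
ES_H = max(EF_A=8, EF_D=21) = 21; EF_H = 21+12 = 33
ES_I = max(EF_B=13, EF_E=20, EF_F=13, EF_G=32, EF_H=33) = 33; EF_I = 33+8 = 41
Expected project duration μ = 41 days. Critical path: C → D → H → I.

Variance along critical path = 1.778 + 5.444 + 5.444 + 2.778 = 15.444; σ = √15.444 = 3.930 days.
Z = (45 − 41) / 3.930 = 1.018
P(T ≤ 45) = Φ(1.018) ≈ 0.846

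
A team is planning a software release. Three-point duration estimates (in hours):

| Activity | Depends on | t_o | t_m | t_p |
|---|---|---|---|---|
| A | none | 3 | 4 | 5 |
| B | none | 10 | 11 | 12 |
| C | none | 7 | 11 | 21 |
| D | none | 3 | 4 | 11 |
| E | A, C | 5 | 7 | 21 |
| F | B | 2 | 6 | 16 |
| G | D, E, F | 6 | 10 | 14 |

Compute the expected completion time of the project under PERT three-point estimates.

31 hours

te_A = (3 + 4·4 + 5)/6 = 24/6 = 4
te_B = (10 + 4·11 + 12)/6 = 66/6 = 11
te_C = (7 + 4·11 + 21)/6 = 72/6 = 12
te_D = (3 + 4·4 + 11)/6 = 30/6 = 5
te_E = (5 + 4·7 + 21)/6 = 54/6 = 9
te_F = (2 + 4·6 + 16)/6 = 42/6 = 7
te_G = (6 + 4·10 + 14)/6 = 60/6 = 10

Forward pass:
ES_A = 0; EF_A = 4
ES_B = 0; EF_B = 11
ES_C = 0; EF_C = 12
ES_D = 0; EF_D = 5
ES_E = max(EF_A=4, EF_C=12) = 12; EF_E = 12+9 = 21
ES_F = 11; EF_F = 11+7 = 18
ES_G = max(EF_D=5, EF_E=21, EF_F=18) = 21; EF_G = 21+10 = 31
Expected project duration μ = 31 hours. Critical path: C → E → G.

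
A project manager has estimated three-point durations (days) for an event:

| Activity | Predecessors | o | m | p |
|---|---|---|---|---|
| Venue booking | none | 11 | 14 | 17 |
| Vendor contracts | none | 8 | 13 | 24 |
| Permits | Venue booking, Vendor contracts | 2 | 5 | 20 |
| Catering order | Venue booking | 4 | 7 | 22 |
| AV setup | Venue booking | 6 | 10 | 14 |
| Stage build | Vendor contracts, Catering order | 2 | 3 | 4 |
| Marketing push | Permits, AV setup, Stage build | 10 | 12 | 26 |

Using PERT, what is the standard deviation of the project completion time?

4.15 days

te_Venue booking = (11 + 4·14 + 17)/6 = 84/6 = 14; σ²_Venue booking = ((17−11)/6)² = 1.000
te_Vendor contracts = (8 + 4·13 + 24)/6 = 84/6 = 14; σ²_Vendor contracts = ((24−8)/6)² = 7.111
te_Permits = (2 + 4·5 + 20)/6 = 42/6 = 7; σ²_Permits = ((20−2)/6)² = 9.000
te_Catering order = (4 + 4·7 + 22)/6 = 54/6 = 9; σ²_Catering order = ((22−4)/6)² = 9.000
te_AV setup = (6 + 4·10 + 14)/6 = 60/6 = 10; σ²_AV setup = ((14−6)/6)² = 1.778
te_Stage build = (2 + 4·3 + 4)/6 = 18/6 = 3; σ²_Stage build = ((4−2)/6)² = 0.111
te_Marketing push = (10 + 4·12 + 26)/6 = 84/6 = 14; σ²_Marketing push = ((26−10)/6)² = 7.111

Forward pass:
ES_Venue booking = 0; EF_Venue booking = 14
ES_Vendor contracts = 0; EF_Vendor contracts = 14
ES_Permits = max(EF_Venue booking=14, EF_Vendor contracts=14) = 14; EF_Permits = 14+7 = 21
ES_Catering order = 14; EF_Catering order = 14+9 = 23
ES_AV setup = 14; EF_AV setup = 14+10 = 24
ES_Stage build = max(EF_Vendor contracts=14, EF_Catering order=23) = 23; EF_Stage build = 23+3 = 26
ES_Marketing push = max(EF_Permits=21, EF_AV setup=24, EF_Stage build=26) = 26; EF_Marketing push = 26+14 = 40
Expected project duration μ = 40 days. Critical path: Venue booking → Catering order → Stage build → Marketing push.

Variance along critical path = 1.000 + 9.000 + 0.111 + 7.111 = 17.222
σ = √17.222 = 4.150 days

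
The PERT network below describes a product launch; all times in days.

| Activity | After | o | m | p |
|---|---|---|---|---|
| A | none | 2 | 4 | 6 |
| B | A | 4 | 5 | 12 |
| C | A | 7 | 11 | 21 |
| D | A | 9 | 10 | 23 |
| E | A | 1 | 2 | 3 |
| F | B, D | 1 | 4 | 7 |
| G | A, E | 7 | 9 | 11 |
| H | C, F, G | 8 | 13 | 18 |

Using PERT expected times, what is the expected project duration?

33 days

te_A = (2 + 4·4 + 6)/6 = 24/6 = 4
te_B = (4 + 4·5 + 12)/6 = 36/6 = 6
te_C = (7 + 4·11 + 21)/6 = 72/6 = 12
te_D = (9 + 4·10 + 23)/6 = 72/6 = 12
te_E = (1 + 4·2 + 3)/6 = 12/6 = 2
te_F = (1 + 4·4 + 7)/6 = 24/6 = 4
te_G = (7 + 4·9 + 11)/6 = 54/6 = 9
te_H = (8 + 4·13 + 18)/6 = 78/6 = 13

Forward pass:
ES_A = 0; EF_A = 4
ES_B = 4; EF_B = 4+6 = 10
ES_C = 4; EF_C = 4+12 = 16
ES_D = 4; EF_D = 4+12 = 16
ES_E = 4; EF_E = 4+2 = 6
ES_F = max(EF_B=10, EF_D=16) = 16; EF_F = 16+4 = 20
ES_G = max(EF_A=4, EF_E=6) = 6; EF_G = 6+9 = 15
ES_H = max(EF_C=16, EF_F=20, EF_G=15) = 20; EF_H = 20+13 = 33
Expected project duration μ = 33 days. Critical path: A → D → F → H.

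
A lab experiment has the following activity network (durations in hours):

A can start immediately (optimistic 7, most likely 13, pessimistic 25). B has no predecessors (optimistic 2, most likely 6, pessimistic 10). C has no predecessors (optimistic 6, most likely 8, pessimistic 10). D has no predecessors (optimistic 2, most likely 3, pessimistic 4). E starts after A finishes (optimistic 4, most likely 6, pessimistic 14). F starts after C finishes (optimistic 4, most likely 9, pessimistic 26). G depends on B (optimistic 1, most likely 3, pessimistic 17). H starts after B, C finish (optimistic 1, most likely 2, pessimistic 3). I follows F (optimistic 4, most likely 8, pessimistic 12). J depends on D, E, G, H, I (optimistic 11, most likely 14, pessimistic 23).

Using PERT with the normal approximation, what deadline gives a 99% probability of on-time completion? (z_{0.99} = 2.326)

52.3 hours

te_A = (7 + 4·13 + 25)/6 = 84/6 = 14; σ²_A = ((25−7)/6)² = 9.000
te_B = (2 + 4·6 + 10)/6 = 36/6 = 6; σ²_B = ((10−2)/6)² = 1.778
te_C = (6 + 4·8 + 10)/6 = 48/6 = 8; σ²_C = ((10−6)/6)² = 0.444
te_D = (2 + 4·3 + 4)/6 = 18/6 = 3; σ²_D = ((4−2)/6)² = 0.111
te_E = (4 + 4·6 + 14)/6 = 42/6 = 7; σ²_E = ((14−4)/6)² = 2.778
te_F = (4 + 4·9 + 26)/6 = 66/6 = 11; σ²_F = ((26−4)/6)² = 13.444
te_G = (1 + 4·3 + 17)/6 = 30/6 = 5; σ²_G = ((17−1)/6)² = 7.111
te_H = (1 + 4·2 + 3)/6 = 12/6 = 2; σ²_H = ((3−1)/6)² = 0.111
te_I = (4 + 4·8 + 12)/6 = 48/6 = 8; σ²_I = ((12−4)/6)² = 1.778
te_J = (11 + 4·14 + 23)/6 = 90/6 = 15; σ²_J = ((23−11)/6)² = 4.000

Forward pass:
ES_A = 0; EF_A = 14
ES_B = 0; EF_B = 6
ES_C = 0; EF_C = 8
ES_D = 0; EF_D = 3
ES_E = 14; EF_E = 14+7 = 21
ES_F = 8; EF_F = 8+11 = 19
ES_G = 6; EF_G = 6+5 = 11
ES_H = max(EF_B=6, EF_C=8) = 8; EF_H = 8+2 = 10
ES_I = 19; EF_I = 19+8 = 27
ES_J = max(EF_D=3, EF_E=21, EF_G=11, EF_H=10, EF_I=27) = 27; EF_J = 27+15 = 42
Expected project duration μ = 42 hours. Critical path: C → F → I → J.

Variance along critical path = 0.444 + 13.444 + 1.778 + 4.000 = 19.667; σ = 4.435 hours.
D = μ + z·σ = 42 + 2.326·4.435 = 52.3 hours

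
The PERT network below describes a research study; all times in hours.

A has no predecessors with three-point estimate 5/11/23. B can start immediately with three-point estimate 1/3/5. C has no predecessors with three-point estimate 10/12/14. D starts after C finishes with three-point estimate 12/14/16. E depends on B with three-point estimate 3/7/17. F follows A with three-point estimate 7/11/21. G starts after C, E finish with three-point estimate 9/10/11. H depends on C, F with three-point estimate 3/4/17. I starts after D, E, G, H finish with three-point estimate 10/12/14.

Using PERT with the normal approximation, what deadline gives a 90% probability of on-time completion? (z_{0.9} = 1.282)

te_A = (5 + 4·11 + 23)/6 = 72/6 = 12; σ²_A = ((23−5)/6)² = 9.000
te_B = (1 + 4·3 + 5)/6 = 18/6 = 3; σ²_B = ((5−1)/6)² = 0.444
te_C = (10 + 4·12 + 14)/6 = 72/6 = 12; σ²_C = ((14−10)/6)² = 0.444
te_D = (12 + 4·14 + 16)/6 = 84/6 = 14; σ²_D = ((16−12)/6)² = 0.444
te_E = (3 + 4·7 + 17)/6 = 48/6 = 8; σ²_E = ((17−3)/6)² = 5.444
te_F = (7 + 4·11 + 21)/6 = 72/6 = 12; σ²_F = ((21−7)/6)² = 5.444
te_G = (9 + 4·10 + 11)/6 = 60/6 = 10; σ²_G = ((11−9)/6)² = 0.111
te_H = (3 + 4·4 + 17)/6 = 36/6 = 6; σ²_H = ((17−3)/6)² = 5.444
te_I = (10 + 4·12 + 14)/6 = 72/6 = 12; σ²_I = ((14−10)/6)² = 0.444

Forward pass:
ES_A = 0; EF_A = 12
ES_B = 0; EF_B = 3
ES_C = 0; EF_C = 12
ES_D = 12; EF_D = 12+14 = 26
ES_E = 3; EF_E = 3+8 = 11
ES_F = 12; EF_F = 12+12 = 24
ES_G = max(EF_C=12, EF_E=11) = 12; EF_G = 12+10 = 22
ES_H = max(EF_C=12, EF_F=24) = 24; EF_H = 24+6 = 30
ES_I = max(EF_D=26, EF_E=11, EF_G=22, EF_H=30) = 30; EF_I = 30+12 = 42
Expected project duration μ = 42 hours. Critical path: A → F → H → I.

Variance along critical path = 9.000 + 5.444 + 5.444 + 0.444 = 20.333; σ = 4.509 hours.
D = μ + z·σ = 42 + 1.282·4.509 = 47.8 hours

47.8 hours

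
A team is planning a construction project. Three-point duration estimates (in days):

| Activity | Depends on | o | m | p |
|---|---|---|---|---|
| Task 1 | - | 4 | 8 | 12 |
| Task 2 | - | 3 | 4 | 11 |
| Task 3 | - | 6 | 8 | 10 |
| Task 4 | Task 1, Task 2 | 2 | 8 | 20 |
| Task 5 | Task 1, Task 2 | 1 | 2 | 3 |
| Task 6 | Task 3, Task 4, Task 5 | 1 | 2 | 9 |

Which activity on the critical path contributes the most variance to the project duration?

Task 4

te_Task 1 = (4 + 4·8 + 12)/6 = 48/6 = 8; σ²_Task 1 = ((12−4)/6)² = 1.778
te_Task 2 = (3 + 4·4 + 11)/6 = 30/6 = 5; σ²_Task 2 = ((11−3)/6)² = 1.778
te_Task 3 = (6 + 4·8 + 10)/6 = 48/6 = 8; σ²_Task 3 = ((10−6)/6)² = 0.444
te_Task 4 = (2 + 4·8 + 20)/6 = 54/6 = 9; σ²_Task 4 = ((20−2)/6)² = 9.000
te_Task 5 = (1 + 4·2 + 3)/6 = 12/6 = 2; σ²_Task 5 = ((3−1)/6)² = 0.111
te_Task 6 = (1 + 4·2 + 9)/6 = 18/6 = 3; σ²_Task 6 = ((9−1)/6)² = 1.778

Forward pass:
ES_Task 1 = 0; EF_Task 1 = 8
ES_Task 2 = 0; EF_Task 2 = 5
ES_Task 3 = 0; EF_Task 3 = 8
ES_Task 4 = max(EF_Task 1=8, EF_Task 2=5) = 8; EF_Task 4 = 8+9 = 17
ES_Task 5 = max(EF_Task 1=8, EF_Task 2=5) = 8; EF_Task 5 = 8+2 = 10
ES_Task 6 = max(EF_Task 3=8, EF_Task 4=17, EF_Task 5=10) = 17; EF_Task 6 = 17+3 = 20
Expected project duration μ = 20 days. Critical path: Task 1 → Task 4 → Task 6.

Variances on critical path: σ²_Task 1=1.778, σ²_Task 4=9.000, σ²_Task 6=1.778.
Largest is σ²_Task 4 = 9.000.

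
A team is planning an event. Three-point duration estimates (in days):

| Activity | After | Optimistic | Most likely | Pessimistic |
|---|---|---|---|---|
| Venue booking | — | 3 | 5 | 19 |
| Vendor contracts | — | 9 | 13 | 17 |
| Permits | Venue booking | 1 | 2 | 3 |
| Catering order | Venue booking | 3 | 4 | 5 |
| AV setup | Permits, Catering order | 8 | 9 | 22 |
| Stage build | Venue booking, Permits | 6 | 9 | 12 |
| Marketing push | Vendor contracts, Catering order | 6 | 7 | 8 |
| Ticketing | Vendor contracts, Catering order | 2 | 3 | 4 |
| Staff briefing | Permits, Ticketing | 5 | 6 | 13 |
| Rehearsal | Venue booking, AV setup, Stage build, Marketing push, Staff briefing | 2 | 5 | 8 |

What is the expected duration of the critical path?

te_Venue booking = (3 + 4·5 + 19)/6 = 42/6 = 7
te_Vendor contracts = (9 + 4·13 + 17)/6 = 78/6 = 13
te_Permits = (1 + 4·2 + 3)/6 = 12/6 = 2
te_Catering order = (3 + 4·4 + 5)/6 = 24/6 = 4
te_AV setup = (8 + 4·9 + 22)/6 = 66/6 = 11
te_Stage build = (6 + 4·9 + 12)/6 = 54/6 = 9
te_Marketing push = (6 + 4·7 + 8)/6 = 42/6 = 7
te_Ticketing = (2 + 4·3 + 4)/6 = 18/6 = 3
te_Staff briefing = (5 + 4·6 + 13)/6 = 42/6 = 7
te_Rehearsal = (2 + 4·5 + 8)/6 = 30/6 = 5

Forward pass:
ES_Venue booking = 0; EF_Venue booking = 7
ES_Vendor contracts = 0; EF_Vendor contracts = 13
ES_Permits = 7; EF_Permits = 7+2 = 9
ES_Catering order = 7; EF_Catering order = 7+4 = 11
ES_AV setup = max(EF_Permits=9, EF_Catering order=11) = 11; EF_AV setup = 11+11 = 22
ES_Stage build = max(EF_Venue booking=7, EF_Permits=9) = 9; EF_Stage build = 9+9 = 18
ES_Marketing push = max(EF_Vendor contracts=13, EF_Catering order=11) = 13; EF_Marketing push = 13+7 = 20
ES_Ticketing = max(EF_Vendor contracts=13, EF_Catering order=11) = 13; EF_Ticketing = 13+3 = 16
ES_Staff briefing = max(EF_Permits=9, EF_Ticketing=16) = 16; EF_Staff briefing = 16+7 = 23
ES_Rehearsal = max(EF_Venue booking=7, EF_AV setup=22, EF_Stage build=18, EF_Marketing push=20, EF_Staff briefing=23) = 23; EF_Rehearsal = 23+5 = 28
Expected project duration μ = 28 days. Critical path: Vendor contracts → Ticketing → Staff briefing → Rehearsal.

28 days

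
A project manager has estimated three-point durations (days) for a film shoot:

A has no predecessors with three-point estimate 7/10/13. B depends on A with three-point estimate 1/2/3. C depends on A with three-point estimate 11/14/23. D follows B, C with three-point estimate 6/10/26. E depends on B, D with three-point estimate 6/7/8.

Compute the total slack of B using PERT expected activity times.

te_A = (7 + 4·10 + 13)/6 = 60/6 = 10
te_B = (1 + 4·2 + 3)/6 = 12/6 = 2
te_C = (11 + 4·14 + 23)/6 = 90/6 = 15
te_D = (6 + 4·10 + 26)/6 = 72/6 = 12
te_E = (6 + 4·7 + 8)/6 = 42/6 = 7

Forward pass:
ES_A = 0; EF_A = 10
ES_B = 10; EF_B = 10+2 = 12
ES_C = 10; EF_C = 10+15 = 25
ES_D = max(EF_B=12, EF_C=25) = 25; EF_D = 25+12 = 37
ES_E = max(EF_B=12, EF_D=37) = 37; EF_E = 37+7 = 44
Expected project duration μ = 44 days. Critical path: A → C → D → E.

Backward pass:
LF_E = 44; LS_E = 44−7 = 37
LF_D = LS_E = 37; LS_D = 37−12 = 25
LF_C = LS_D = 25; LS_C = 25−15 = 10
LF_B = min(LS_D=25, LS_E=37) = 25; LS_B = 25−2 = 23
LF_A = min(LS_B=23, LS_C=10) = 10; LS_A = 10−10 = 0
Slack_B = LS_B − ES_B = 23 − 10 = 13

13 days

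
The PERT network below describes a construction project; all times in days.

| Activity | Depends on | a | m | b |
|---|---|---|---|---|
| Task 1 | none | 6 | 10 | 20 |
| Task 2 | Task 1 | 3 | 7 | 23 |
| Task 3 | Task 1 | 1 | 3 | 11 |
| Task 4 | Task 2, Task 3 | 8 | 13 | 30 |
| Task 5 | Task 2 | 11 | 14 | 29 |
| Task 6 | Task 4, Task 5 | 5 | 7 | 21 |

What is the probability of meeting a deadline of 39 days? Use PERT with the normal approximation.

te_Task 1 = (6 + 4·10 + 20)/6 = 66/6 = 11; σ²_Task 1 = ((20−6)/6)² = 5.444
te_Task 2 = (3 + 4·7 + 23)/6 = 54/6 = 9; σ²_Task 2 = ((23−3)/6)² = 11.111
te_Task 3 = (1 + 4·3 + 11)/6 = 24/6 = 4; σ²_Task 3 = ((11−1)/6)² = 2.778
te_Task 4 = (8 + 4·13 + 30)/6 = 90/6 = 15; σ²_Task 4 = ((30−8)/6)² = 13.444
te_Task 5 = (11 + 4·14 + 29)/6 = 96/6 = 16; σ²_Task 5 = ((29−11)/6)² = 9.000
te_Task 6 = (5 + 4·7 + 21)/6 = 54/6 = 9; σ²_Task 6 = ((21−5)/6)² = 7.111

Forward pass:
ES_Task 1 = 0; EF_Task 1 = 11
ES_Task 2 = 11; EF_Task 2 = 11+9 = 20
ES_Task 3 = 11; EF_Task 3 = 11+4 = 15
ES_Task 4 = max(EF_Task 2=20, EF_Task 3=15) = 20; EF_Task 4 = 20+15 = 35
ES_Task 5 = 20; EF_Task 5 = 20+16 = 36
ES_Task 6 = max(EF_Task 4=35, EF_Task 5=36) = 36; EF_Task 6 = 36+9 = 45
Expected project duration μ = 45 days. Critical path: Task 1 → Task 2 → Task 5 → Task 6.

Variance along critical path = 5.444 + 11.111 + 9.000 + 7.111 = 32.667; σ = √32.667 = 5.715 days.
Z = (39 − 45) / 5.715 = -1.050
P(T ≤ 39) = Φ(-1.050) ≈ 0.147

0.147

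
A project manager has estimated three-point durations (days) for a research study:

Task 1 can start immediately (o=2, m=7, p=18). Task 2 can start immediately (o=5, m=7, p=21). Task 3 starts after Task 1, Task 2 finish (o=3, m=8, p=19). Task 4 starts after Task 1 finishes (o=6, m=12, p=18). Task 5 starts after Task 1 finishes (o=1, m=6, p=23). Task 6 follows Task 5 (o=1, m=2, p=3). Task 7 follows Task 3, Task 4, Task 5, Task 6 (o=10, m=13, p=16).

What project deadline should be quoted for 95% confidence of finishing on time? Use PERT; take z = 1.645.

te_Task 1 = (2 + 4·7 + 18)/6 = 48/6 = 8; σ²_Task 1 = ((18−2)/6)² = 7.111
te_Task 2 = (5 + 4·7 + 21)/6 = 54/6 = 9; σ²_Task 2 = ((21−5)/6)² = 7.111
te_Task 3 = (3 + 4·8 + 19)/6 = 54/6 = 9; σ²_Task 3 = ((19−3)/6)² = 7.111
te_Task 4 = (6 + 4·12 + 18)/6 = 72/6 = 12; σ²_Task 4 = ((18−6)/6)² = 4.000
te_Task 5 = (1 + 4·6 + 23)/6 = 48/6 = 8; σ²_Task 5 = ((23−1)/6)² = 13.444
te_Task 6 = (1 + 4·2 + 3)/6 = 12/6 = 2; σ²_Task 6 = ((3−1)/6)² = 0.111
te_Task 7 = (10 + 4·13 + 16)/6 = 78/6 = 13; σ²_Task 7 = ((16−10)/6)² = 1.000

Forward pass:
ES_Task 1 = 0; EF_Task 1 = 8
ES_Task 2 = 0; EF_Task 2 = 9
ES_Task 3 = max(EF_Task 1=8, EF_Task 2=9) = 9; EF_Task 3 = 9+9 = 18
ES_Task 4 = 8; EF_Task 4 = 8+12 = 20
ES_Task 5 = 8; EF_Task 5 = 8+8 = 16
ES_Task 6 = 16; EF_Task 6 = 16+2 = 18
ES_Task 7 = max(EF_Task 3=18, EF_Task 4=20, EF_Task 5=16, EF_Task 6=18) = 20; EF_Task 7 = 20+13 = 33
Expected project duration μ = 33 days. Critical path: Task 1 → Task 4 → Task 7.

Variance along critical path = 7.111 + 4.000 + 1.000 = 12.111; σ = 3.480 days.
D = μ + z·σ = 33 + 1.645·3.480 = 38.7 days

38.7 days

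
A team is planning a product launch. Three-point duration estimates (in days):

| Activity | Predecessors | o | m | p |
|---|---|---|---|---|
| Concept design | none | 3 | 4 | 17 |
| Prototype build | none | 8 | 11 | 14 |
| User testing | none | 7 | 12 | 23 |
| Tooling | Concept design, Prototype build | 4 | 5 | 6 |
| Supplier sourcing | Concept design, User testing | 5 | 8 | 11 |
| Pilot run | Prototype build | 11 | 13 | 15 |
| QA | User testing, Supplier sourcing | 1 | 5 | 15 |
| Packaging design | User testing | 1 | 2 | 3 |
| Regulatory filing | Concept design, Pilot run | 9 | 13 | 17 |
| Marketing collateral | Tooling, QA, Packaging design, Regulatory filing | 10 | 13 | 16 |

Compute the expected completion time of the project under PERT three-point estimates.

50 days

te_Concept design = (3 + 4·4 + 17)/6 = 36/6 = 6
te_Prototype build = (8 + 4·11 + 14)/6 = 66/6 = 11
te_User testing = (7 + 4·12 + 23)/6 = 78/6 = 13
te_Tooling = (4 + 4·5 + 6)/6 = 30/6 = 5
te_Supplier sourcing = (5 + 4·8 + 11)/6 = 48/6 = 8
te_Pilot run = (11 + 4·13 + 15)/6 = 78/6 = 13
te_QA = (1 + 4·5 + 15)/6 = 36/6 = 6
te_Packaging design = (1 + 4·2 + 3)/6 = 12/6 = 2
te_Regulatory filing = (9 + 4·13 + 17)/6 = 78/6 = 13
te_Marketing collateral = (10 + 4·13 + 16)/6 = 78/6 = 13

Forward pass:
ES_Concept design = 0; EF_Concept design = 6
ES_Prototype build = 0; EF_Prototype build = 11
ES_User testing = 0; EF_User testing = 13
ES_Tooling = max(EF_Concept design=6, EF_Prototype build=11) = 11; EF_Tooling = 11+5 = 16
ES_Supplier sourcing = max(EF_Concept design=6, EF_User testing=13) = 13; EF_Supplier sourcing = 13+8 = 21
ES_Pilot run = 11; EF_Pilot run = 11+13 = 24
ES_QA = max(EF_User testing=13, EF_Supplier sourcing=21) = 21; EF_QA = 21+6 = 27
ES_Packaging design = 13; EF_Packaging design = 13+2 = 15
ES_Regulatory filing = max(EF_Concept design=6, EF_Pilot run=24) = 24; EF_Regulatory filing = 24+13 = 37
ES_Marketing collateral = max(EF_Tooling=16, EF_QA=27, EF_Packaging design=15, EF_Regulatory filing=37) = 37; EF_Marketing collateral = 37+13 = 50
Expected project duration μ = 50 days. Critical path: Prototype build → Pilot run → Regulatory filing → Marketing collateral.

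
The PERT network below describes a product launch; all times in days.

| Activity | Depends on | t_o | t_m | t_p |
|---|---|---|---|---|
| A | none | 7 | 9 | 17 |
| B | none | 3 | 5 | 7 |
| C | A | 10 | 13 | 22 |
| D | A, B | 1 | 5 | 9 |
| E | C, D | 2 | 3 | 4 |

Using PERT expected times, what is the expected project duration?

te_A = (7 + 4·9 + 17)/6 = 60/6 = 10
te_B = (3 + 4·5 + 7)/6 = 30/6 = 5
te_C = (10 + 4·13 + 22)/6 = 84/6 = 14
te_D = (1 + 4·5 + 9)/6 = 30/6 = 5
te_E = (2 + 4·3 + 4)/6 = 18/6 = 3

Forward pass:
ES_A = 0; EF_A = 10
ES_B = 0; EF_B = 5
ES_C = 10; EF_C = 10+14 = 24
ES_D = max(EF_A=10, EF_B=5) = 10; EF_D = 10+5 = 15
ES_E = max(EF_C=24, EF_D=15) = 24; EF_E = 24+3 = 27
Expected project duration μ = 27 days. Critical path: A → C → E.

27 days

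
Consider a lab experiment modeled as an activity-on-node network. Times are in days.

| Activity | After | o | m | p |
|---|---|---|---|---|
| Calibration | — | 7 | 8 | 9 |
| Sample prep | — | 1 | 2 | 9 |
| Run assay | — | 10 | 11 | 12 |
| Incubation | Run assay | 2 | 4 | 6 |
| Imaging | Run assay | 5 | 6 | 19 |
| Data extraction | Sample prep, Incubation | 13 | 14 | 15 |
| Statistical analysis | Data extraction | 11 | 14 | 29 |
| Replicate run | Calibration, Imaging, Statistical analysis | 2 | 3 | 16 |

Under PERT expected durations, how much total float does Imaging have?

26 days

te_Calibration = (7 + 4·8 + 9)/6 = 48/6 = 8
te_Sample prep = (1 + 4·2 + 9)/6 = 18/6 = 3
te_Run assay = (10 + 4·11 + 12)/6 = 66/6 = 11
te_Incubation = (2 + 4·4 + 6)/6 = 24/6 = 4
te_Imaging = (5 + 4·6 + 19)/6 = 48/6 = 8
te_Data extraction = (13 + 4·14 + 15)/6 = 84/6 = 14
te_Statistical analysis = (11 + 4·14 + 29)/6 = 96/6 = 16
te_Replicate run = (2 + 4·3 + 16)/6 = 30/6 = 5

Forward pass:
ES_Calibration = 0; EF_Calibration = 8
ES_Sample prep = 0; EF_Sample prep = 3
ES_Run assay = 0; EF_Run assay = 11
ES_Incubation = 11; EF_Incubation = 11+4 = 15
ES_Imaging = 11; EF_Imaging = 11+8 = 19
ES_Data extraction = max(EF_Sample prep=3, EF_Incubation=15) = 15; EF_Data extraction = 15+14 = 29
ES_Statistical analysis = 29; EF_Statistical analysis = 29+16 = 45
ES_Replicate run = max(EF_Calibration=8, EF_Imaging=19, EF_Statistical analysis=45) = 45; EF_Replicate run = 45+5 = 50
Expected project duration μ = 50 days. Critical path: Run assay → Incubation → Data extraction → Statistical analysis → Replicate run.

Backward pass:
LF_Replicate run = 50; LS_Replicate run = 50−5 = 45
LF_Statistical analysis = LS_Replicate run = 45; LS_Statistical analysis = 45−16 = 29
LF_Data extraction = LS_Statistical analysis = 29; LS_Data extraction = 29−14 = 15
LF_Imaging = LS_Replicate run = 45; LS_Imaging = 45−8 = 37
LF_Incubation = LS_Data extraction = 15; LS_Incubation = 15−4 = 11
LF_Run assay = min(LS_Incubation=11, LS_Imaging=37) = 11; LS_Run assay = 11−11 = 0
LF_Sample prep = LS_Data extraction = 15; LS_Sample prep = 15−3 = 12
LF_Calibration = LS_Replicate run = 45; LS_Calibration = 45−8 = 37
Slack_Imaging = LS_Imaging − ES_Imaging = 37 − 11 = 26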